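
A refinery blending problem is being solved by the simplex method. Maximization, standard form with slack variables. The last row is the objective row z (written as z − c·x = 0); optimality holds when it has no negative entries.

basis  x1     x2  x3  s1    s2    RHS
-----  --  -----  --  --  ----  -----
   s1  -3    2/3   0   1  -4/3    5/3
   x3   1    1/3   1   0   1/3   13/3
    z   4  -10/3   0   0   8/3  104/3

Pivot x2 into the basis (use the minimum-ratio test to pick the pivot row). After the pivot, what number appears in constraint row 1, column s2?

Ratio test on column x2 — row 1: (5/3)/(2/3) = 5/2; row 2: (13/3)/(1/3) = 13. Minimum is 5/2 at row 1 (s1 leaves); pivot element 2/3.
Divide row 1 by 2/3; eliminate column x2 from the other rows.
In the new row 1, the s2 entry is the old entry divided by the pivot: (-4/3)/(2/3) = -2.

-2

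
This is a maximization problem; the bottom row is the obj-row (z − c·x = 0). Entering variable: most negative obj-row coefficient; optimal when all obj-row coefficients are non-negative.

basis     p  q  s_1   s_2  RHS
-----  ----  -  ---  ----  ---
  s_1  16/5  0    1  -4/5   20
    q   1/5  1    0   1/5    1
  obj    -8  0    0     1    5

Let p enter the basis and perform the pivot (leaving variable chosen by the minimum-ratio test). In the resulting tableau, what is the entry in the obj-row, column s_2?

9

Ratio test on column p — row 1: 20/(16/5) = 25/4; row 2: 1/(1/5) = 5. Minimum is 5 at row 2 (q leaves); pivot element 1/5.
Divide row 2 by 1/5; eliminate column p from the other rows.
obj-row update in column s_2: 1 − (-8)·1 = 9.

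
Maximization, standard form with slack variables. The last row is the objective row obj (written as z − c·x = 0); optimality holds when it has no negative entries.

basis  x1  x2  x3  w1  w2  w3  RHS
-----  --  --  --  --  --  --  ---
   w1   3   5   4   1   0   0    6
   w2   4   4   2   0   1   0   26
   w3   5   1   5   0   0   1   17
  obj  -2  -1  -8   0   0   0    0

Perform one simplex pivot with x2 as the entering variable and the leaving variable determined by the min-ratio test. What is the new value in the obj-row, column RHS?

Ratio test on column x2 — row 1: 6/5 = 6/5; row 2: 26/4 = 13/2; row 3: 17/1 = 17. Minimum is 6/5 at row 1 (w1 leaves); pivot element 5.
Divide row 1 by 5; eliminate column x2 from the other rows.
obj-row update in column RHS: 0 − (-1)·(6/5) = 6/5.

6/5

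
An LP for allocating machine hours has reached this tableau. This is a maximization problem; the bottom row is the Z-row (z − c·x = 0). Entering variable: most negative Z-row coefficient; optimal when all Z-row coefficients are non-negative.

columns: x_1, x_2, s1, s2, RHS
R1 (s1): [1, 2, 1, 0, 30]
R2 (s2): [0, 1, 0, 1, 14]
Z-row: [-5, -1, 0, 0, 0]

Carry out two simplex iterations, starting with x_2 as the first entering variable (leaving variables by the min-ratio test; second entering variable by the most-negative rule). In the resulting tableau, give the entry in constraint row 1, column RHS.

2

Ratio test on column x_2 — row 1: 30/2 = 15; row 2: 14/1 = 14. Minimum is 14 at row 2 (s2 leaves); pivot element 1.
Divide row 2 by 1; eliminate column x_2 from the other rows.
Second iteration: most negative Z-row entry is -5 in column x_1, so x_1 enters.
Ratio test on column x_1 — row 1: 2/1 = 2; row 2: entry 0 ≤ 0. Minimum is 2 at row 1 (s1 leaves); pivot element 1.
Divide row 1 by 1; eliminate column x_1 from the other rows.
After both pivots, the entry at constraint row 1, column RHS is 2.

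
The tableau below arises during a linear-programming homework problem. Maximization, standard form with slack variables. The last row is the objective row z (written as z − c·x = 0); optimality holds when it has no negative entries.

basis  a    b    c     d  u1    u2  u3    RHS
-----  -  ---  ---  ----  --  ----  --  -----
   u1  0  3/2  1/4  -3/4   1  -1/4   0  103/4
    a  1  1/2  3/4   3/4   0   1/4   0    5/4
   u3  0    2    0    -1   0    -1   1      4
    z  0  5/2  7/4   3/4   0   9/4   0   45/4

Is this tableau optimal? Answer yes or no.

Every z-row coefficient is ≥ 0, so the tableau is optimal.

yes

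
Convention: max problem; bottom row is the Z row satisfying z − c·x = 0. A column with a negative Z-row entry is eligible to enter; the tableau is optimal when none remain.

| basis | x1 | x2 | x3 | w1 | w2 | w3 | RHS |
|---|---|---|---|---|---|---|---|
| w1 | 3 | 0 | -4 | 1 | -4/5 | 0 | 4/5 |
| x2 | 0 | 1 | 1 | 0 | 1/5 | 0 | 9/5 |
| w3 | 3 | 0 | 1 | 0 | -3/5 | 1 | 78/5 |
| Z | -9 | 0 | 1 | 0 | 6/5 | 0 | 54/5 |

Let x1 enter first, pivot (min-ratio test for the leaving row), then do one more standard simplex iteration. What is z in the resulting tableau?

33

Ratio test on column x1 — row 1: (4/5)/3 = 4/15; row 2: entry 0 ≤ 0; row 3: (78/5)/3 = 26/5. Minimum is 4/15 at row 1 (w1 leaves); pivot element 3.
Pivot on row 1; the Z-row RHS becomes 54/5 − (-9)·(4/15) = 66/5.
Next entering variable (most negative Z-row entry -11): x3.
Ratio test on column x3 — row 1: entry -4/3 ≤ 0; row 2: (9/5)/1 = 9/5; row 3: (74/5)/5 = 74/25. Minimum is 9/5 at row 2 (x2 leaves); pivot element 1.
After the second pivot the Z-row RHS is 66/5 − (-11)·(9/5) = 33.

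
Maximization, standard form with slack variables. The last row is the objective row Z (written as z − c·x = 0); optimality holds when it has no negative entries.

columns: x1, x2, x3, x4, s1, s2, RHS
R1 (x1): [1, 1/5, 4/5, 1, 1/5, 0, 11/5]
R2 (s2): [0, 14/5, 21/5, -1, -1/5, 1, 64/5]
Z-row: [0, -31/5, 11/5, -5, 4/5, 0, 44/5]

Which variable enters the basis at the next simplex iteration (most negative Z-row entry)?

Negative Z-row entries: x2: -31/5, x4: -5.
The most negative is -31/5 in column x2, so x2 enters.

x2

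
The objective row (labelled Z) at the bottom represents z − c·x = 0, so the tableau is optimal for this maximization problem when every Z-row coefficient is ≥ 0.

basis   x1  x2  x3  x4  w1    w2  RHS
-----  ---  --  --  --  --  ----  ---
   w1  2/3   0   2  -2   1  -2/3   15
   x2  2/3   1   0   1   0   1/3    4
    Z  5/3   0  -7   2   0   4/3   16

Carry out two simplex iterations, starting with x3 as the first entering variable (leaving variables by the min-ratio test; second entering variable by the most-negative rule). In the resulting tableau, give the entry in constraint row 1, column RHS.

Ratio test on column x3 — row 1: 15/2 = 15/2; row 2: entry 0 ≤ 0. Minimum is 15/2 at row 1 (w1 leaves); pivot element 2.
Divide row 1 by 2; eliminate column x3 from the other rows.
Second iteration: most negative Z-row entry is -5 in column x4, so x4 enters.
Ratio test on column x4 — row 1: entry -1 ≤ 0; row 2: 4/1 = 4. Minimum is 4 at row 2 (x2 leaves); pivot element 1.
Divide row 2 by 1; eliminate column x4 from the other rows.
After both pivots, the entry at constraint row 1, column RHS is 23/2.

23/2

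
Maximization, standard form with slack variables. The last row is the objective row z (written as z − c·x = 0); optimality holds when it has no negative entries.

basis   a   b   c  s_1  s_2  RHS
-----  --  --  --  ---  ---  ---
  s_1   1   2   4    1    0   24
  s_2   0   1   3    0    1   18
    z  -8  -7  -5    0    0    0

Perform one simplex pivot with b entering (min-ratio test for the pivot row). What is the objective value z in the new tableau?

Ratio test on column b — row 1: 24/2 = 12; row 2: 18/1 = 18. Minimum is 12 at row 1 (s_1 leaves); pivot element 2.
Pivot on row 1; the z-row RHS becomes 0 − (-7)·12 = 84.

84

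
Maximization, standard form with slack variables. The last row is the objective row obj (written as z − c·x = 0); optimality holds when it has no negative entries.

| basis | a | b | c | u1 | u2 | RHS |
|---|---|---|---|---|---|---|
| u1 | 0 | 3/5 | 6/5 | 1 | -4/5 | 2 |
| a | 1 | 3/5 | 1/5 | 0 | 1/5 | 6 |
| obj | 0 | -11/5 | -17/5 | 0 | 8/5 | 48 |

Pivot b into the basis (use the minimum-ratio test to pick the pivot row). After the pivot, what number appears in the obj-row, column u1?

11/3

Ratio test on column b — row 1: 2/(3/5) = 10/3; row 2: 6/(3/5) = 10. Minimum is 10/3 at row 1 (u1 leaves); pivot element 3/5.
Divide row 1 by 3/5; eliminate column b from the other rows.
obj-row update in column u1: 0 − (-11/5)·(5/3) = 11/3.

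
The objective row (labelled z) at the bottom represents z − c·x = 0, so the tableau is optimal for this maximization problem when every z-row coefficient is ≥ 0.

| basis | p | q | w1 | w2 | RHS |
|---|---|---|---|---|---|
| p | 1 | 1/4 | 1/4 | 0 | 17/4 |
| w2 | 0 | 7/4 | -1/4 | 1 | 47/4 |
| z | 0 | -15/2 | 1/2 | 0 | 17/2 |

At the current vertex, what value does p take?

17/4

p is basic (row 1); its value is the RHS of that row, 17/4.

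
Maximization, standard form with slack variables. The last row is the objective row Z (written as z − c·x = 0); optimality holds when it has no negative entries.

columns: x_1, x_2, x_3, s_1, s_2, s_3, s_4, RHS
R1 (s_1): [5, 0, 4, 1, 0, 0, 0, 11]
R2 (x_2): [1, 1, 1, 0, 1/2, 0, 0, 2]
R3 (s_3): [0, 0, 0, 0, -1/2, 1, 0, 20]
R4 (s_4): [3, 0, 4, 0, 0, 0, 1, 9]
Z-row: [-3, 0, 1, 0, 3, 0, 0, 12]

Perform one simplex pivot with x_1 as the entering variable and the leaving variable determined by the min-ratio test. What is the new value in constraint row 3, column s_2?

Ratio test on column x_1 — row 1: 11/5 = 11/5; row 2: 2/1 = 2; row 3: entry 0 ≤ 0; row 4: 9/3 = 3. Minimum is 2 at row 2 (x_2 leaves); pivot element 1.
Divide row 2 by 1; eliminate column x_1 from the other rows.
Row 3 update in column s_2: -1/2 − 0·(1/2) = -1/2.

-1/2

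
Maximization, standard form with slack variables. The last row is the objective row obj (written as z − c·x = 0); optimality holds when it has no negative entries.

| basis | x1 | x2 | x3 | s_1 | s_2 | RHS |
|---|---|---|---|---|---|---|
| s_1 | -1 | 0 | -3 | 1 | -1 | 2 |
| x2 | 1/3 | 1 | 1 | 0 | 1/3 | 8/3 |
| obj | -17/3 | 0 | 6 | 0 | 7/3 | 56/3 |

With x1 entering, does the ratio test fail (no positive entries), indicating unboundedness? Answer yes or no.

no

Column x1 has positive entries in row(s) 2, so the ratio test bounds it — not unbounded.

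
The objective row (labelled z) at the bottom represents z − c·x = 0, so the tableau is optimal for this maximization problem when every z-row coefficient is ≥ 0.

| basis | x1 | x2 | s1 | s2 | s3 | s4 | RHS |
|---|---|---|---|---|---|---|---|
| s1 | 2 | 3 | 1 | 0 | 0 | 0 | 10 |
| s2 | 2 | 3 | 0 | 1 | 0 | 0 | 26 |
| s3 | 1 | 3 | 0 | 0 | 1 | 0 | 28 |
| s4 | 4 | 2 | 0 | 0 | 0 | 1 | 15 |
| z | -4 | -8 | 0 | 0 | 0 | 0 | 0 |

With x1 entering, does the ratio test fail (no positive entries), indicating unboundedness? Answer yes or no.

Column x1 has positive entries in row(s) 1, 2, 3, 4, so the ratio test bounds it — not unbounded.

no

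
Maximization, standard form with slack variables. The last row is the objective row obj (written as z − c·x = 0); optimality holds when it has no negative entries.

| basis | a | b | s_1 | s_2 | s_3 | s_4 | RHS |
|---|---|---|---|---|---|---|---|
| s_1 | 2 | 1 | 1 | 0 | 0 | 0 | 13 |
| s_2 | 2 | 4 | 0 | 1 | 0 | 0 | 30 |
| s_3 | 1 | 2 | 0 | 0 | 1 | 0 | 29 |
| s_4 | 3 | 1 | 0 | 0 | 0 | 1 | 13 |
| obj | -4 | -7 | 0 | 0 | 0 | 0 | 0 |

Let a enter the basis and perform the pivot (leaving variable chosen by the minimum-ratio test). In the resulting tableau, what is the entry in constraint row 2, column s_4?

Ratio test on column a — row 1: 13/2 = 13/2; row 2: 30/2 = 15; row 3: 29/1 = 29; row 4: 13/3 = 13/3. Minimum is 13/3 at row 4 (s_4 leaves); pivot element 3.
Divide row 4 by 3; eliminate column a from the other rows.
Row 2 update in column s_4: 0 − 2·(1/3) = -2/3.

-2/3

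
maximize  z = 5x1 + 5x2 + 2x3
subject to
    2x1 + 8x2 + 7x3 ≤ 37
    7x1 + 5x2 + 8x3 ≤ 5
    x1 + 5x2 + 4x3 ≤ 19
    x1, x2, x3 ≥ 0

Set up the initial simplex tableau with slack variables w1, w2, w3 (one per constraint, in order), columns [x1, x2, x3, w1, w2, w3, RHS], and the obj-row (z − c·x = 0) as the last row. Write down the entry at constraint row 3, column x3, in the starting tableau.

Constraint 3 has coefficient 4 on x3.

4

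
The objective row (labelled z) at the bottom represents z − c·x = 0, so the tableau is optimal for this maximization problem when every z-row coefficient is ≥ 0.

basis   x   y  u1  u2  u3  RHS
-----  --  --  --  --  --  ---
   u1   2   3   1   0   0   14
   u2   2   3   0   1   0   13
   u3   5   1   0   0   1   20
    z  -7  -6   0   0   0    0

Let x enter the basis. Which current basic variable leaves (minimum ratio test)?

Column x entries and ratios — u1: 14/2 = 7; u2: 13/2 = 13/2; u3: 20/5 = 4.
Smallest ratio is 4 in the row of u3, so u3 leaves.

u3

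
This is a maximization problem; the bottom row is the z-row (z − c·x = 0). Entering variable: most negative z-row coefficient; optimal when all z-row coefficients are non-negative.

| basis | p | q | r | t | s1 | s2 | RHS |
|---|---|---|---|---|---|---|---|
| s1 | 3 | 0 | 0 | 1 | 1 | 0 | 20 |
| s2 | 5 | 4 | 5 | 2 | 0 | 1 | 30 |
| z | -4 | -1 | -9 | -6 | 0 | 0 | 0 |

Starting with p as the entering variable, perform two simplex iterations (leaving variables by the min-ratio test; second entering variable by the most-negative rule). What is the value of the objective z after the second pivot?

Ratio test on column p — row 1: 20/3 = 20/3; row 2: 30/5 = 6. Minimum is 6 at row 2 (s2 leaves); pivot element 5.
Pivot on row 2; the z-row RHS becomes 0 − (-4)·6 = 24.
Next entering variable (most negative z-row entry -5): r.
Ratio test on column r — row 1: entry -3 ≤ 0; row 2: 6/1 = 6. Minimum is 6 at row 2 (p leaves); pivot element 1.
After the second pivot the z-row RHS is 24 − (-5)·6 = 54.

54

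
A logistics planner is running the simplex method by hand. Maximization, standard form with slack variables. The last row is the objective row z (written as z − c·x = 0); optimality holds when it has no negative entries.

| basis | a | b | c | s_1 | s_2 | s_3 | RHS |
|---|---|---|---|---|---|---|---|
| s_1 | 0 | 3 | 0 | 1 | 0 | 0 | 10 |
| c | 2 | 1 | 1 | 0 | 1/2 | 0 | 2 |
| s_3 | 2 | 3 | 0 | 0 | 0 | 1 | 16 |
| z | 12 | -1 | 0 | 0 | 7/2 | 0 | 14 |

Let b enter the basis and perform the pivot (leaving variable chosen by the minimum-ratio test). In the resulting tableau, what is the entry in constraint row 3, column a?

Ratio test on column b — row 1: 10/3 = 10/3; row 2: 2/1 = 2; row 3: 16/3 = 16/3. Minimum is 2 at row 2 (c leaves); pivot element 1.
Divide row 2 by 1; eliminate column b from the other rows.
Row 3 update in column a: 2 − 3·2 = -4.

-4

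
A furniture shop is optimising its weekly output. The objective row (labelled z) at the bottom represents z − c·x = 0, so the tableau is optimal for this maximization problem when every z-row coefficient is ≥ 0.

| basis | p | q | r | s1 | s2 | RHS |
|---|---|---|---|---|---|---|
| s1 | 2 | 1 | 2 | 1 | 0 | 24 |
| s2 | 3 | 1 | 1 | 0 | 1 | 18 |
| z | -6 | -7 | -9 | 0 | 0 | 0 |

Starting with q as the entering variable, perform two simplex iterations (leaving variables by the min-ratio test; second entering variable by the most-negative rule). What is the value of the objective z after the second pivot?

Ratio test on column q — row 1: 24/1 = 24; row 2: 18/1 = 18. Minimum is 18 at row 2 (s2 leaves); pivot element 1.
Pivot on row 2; the z-row RHS becomes 0 − (-7)·18 = 126.
Next entering variable (most negative z-row entry -2): r.
Ratio test on column r — row 1: 6/1 = 6; row 2: 18/1 = 18. Minimum is 6 at row 1 (s1 leaves); pivot element 1.
After the second pivot the z-row RHS is 126 − (-2)·6 = 138.

138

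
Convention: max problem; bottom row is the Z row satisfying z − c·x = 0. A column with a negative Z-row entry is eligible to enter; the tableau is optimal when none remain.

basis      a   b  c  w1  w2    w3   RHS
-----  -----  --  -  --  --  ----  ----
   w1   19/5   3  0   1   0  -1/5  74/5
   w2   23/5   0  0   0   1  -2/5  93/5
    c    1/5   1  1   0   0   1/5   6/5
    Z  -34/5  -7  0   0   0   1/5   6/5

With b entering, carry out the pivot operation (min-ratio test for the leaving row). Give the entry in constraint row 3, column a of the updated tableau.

1/5

Ratio test on column b — row 1: (74/5)/3 = 74/15; row 2: entry 0 ≤ 0; row 3: (6/5)/1 = 6/5. Minimum is 6/5 at row 3 (c leaves); pivot element 1.
Divide row 3 by 1; eliminate column b from the other rows.
In the new row 3, the a entry is the old entry divided by the pivot: (1/5)/1 = 1/5.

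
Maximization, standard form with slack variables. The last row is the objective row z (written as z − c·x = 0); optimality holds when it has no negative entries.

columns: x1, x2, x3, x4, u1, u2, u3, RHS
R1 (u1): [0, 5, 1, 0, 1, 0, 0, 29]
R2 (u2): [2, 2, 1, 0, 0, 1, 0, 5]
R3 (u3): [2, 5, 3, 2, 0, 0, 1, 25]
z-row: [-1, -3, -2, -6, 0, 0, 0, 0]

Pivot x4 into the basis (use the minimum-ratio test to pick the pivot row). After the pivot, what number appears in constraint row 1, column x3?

1

Ratio test on column x4 — row 1: entry 0 ≤ 0; row 2: entry 0 ≤ 0; row 3: 25/2 = 25/2. Minimum is 25/2 at row 3 (u3 leaves); pivot element 2.
Divide row 3 by 2; eliminate column x4 from the other rows.
Row 1 update in column x3: 1 − 0·(3/2) = 1.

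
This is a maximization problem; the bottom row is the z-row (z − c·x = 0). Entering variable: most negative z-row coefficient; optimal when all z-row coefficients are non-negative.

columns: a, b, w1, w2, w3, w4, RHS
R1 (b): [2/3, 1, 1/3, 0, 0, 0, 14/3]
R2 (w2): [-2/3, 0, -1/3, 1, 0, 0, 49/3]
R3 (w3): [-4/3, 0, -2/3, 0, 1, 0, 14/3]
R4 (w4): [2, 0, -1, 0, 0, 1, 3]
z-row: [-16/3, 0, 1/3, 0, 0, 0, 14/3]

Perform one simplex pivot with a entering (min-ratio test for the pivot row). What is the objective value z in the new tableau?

38/3

Ratio test on column a — row 1: (14/3)/(2/3) = 7; row 2: entry -2/3 ≤ 0; row 3: entry -4/3 ≤ 0; row 4: 3/2 = 3/2. Minimum is 3/2 at row 4 (w4 leaves); pivot element 2.
Pivot on row 4; the z-row RHS becomes 14/3 − (-16/3)·(3/2) = 38/3.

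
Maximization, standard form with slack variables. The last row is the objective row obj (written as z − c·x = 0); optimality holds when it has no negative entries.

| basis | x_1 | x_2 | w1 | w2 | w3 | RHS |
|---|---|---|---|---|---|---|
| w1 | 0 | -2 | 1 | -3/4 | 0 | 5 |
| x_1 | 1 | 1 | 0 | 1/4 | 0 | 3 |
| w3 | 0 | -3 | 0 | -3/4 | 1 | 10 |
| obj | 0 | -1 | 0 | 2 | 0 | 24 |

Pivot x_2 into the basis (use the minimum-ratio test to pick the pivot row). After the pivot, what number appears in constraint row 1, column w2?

Ratio test on column x_2 — row 1: entry -2 ≤ 0; row 2: 3/1 = 3; row 3: entry -3 ≤ 0. Minimum is 3 at row 2 (x_1 leaves); pivot element 1.
Divide row 2 by 1; eliminate column x_2 from the other rows.
Row 1 update in column w2: -3/4 − (-2)·(1/4) = -1/4.

-1/4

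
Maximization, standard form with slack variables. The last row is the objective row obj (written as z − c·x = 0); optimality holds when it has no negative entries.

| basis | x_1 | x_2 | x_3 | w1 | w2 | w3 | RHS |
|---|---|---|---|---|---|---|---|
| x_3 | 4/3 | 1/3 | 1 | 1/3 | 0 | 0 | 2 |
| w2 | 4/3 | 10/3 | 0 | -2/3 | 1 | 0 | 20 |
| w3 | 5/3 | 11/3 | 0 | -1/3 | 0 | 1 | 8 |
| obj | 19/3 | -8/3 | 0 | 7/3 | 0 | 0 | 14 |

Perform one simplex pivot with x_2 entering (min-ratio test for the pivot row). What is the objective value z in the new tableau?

218/11

Ratio test on column x_2 — row 1: 2/(1/3) = 6; row 2: 20/(10/3) = 6; row 3: 8/(11/3) = 24/11. Minimum is 24/11 at row 3 (w3 leaves); pivot element 11/3.
Pivot on row 3; the obj-row RHS becomes 14 − (-8/3)·(24/11) = 218/11.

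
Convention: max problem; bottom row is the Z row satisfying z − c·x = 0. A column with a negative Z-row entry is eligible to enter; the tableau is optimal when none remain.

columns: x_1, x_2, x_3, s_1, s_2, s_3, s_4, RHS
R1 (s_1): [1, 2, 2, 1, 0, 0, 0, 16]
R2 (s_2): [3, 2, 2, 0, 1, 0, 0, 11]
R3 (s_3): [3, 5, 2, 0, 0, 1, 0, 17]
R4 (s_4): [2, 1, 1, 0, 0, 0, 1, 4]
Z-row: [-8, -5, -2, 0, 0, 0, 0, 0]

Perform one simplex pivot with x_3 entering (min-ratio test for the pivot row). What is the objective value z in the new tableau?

8

Ratio test on column x_3 — row 1: 16/2 = 8; row 2: 11/2 = 11/2; row 3: 17/2 = 17/2; row 4: 4/1 = 4. Minimum is 4 at row 4 (s_4 leaves); pivot element 1.
Pivot on row 4; the Z-row RHS becomes 0 − (-2)·4 = 8.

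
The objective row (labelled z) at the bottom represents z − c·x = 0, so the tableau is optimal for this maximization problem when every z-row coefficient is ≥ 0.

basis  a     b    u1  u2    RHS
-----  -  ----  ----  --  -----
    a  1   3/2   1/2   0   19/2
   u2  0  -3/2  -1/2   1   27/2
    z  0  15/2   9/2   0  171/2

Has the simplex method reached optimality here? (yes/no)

Every z-row coefficient is ≥ 0, so the tableau is optimal.

yes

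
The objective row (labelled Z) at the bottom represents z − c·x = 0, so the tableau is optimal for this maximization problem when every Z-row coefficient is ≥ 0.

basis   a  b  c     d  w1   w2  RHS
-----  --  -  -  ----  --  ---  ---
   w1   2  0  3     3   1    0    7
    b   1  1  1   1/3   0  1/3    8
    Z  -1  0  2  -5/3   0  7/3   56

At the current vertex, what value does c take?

c is not in the basis, so in the current basic feasible solution c = 0.

0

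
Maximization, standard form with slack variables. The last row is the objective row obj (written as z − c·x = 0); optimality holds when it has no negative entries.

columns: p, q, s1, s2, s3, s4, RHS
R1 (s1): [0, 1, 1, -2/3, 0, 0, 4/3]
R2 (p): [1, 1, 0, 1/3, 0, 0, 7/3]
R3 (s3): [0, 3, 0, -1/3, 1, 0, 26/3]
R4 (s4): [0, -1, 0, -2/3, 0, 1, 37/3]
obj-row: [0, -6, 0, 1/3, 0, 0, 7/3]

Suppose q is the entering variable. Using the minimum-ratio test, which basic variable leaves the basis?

Column q entries and ratios — s1: (4/3)/1 = 4/3; p: (7/3)/1 = 7/3; s3: (26/3)/3 = 26/9; s4: -1 ≤ 0, skip.
Smallest ratio is 4/3 in the row of s1, so s1 leaves.

s1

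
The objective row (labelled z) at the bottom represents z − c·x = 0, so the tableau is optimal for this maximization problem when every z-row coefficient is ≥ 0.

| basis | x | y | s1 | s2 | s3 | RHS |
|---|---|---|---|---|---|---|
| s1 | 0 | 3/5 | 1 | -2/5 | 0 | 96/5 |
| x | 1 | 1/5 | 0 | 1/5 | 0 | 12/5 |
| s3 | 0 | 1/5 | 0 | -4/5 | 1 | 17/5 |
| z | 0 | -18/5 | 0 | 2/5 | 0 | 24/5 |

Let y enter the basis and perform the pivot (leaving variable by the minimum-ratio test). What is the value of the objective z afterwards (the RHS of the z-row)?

Ratio test on column y — row 1: (96/5)/(3/5) = 32; row 2: (12/5)/(1/5) = 12; row 3: (17/5)/(1/5) = 17. Minimum is 12 at row 2 (x leaves); pivot element 1/5.
Pivot on row 2; the z-row RHS becomes 24/5 − (-18/5)·12 = 48.

48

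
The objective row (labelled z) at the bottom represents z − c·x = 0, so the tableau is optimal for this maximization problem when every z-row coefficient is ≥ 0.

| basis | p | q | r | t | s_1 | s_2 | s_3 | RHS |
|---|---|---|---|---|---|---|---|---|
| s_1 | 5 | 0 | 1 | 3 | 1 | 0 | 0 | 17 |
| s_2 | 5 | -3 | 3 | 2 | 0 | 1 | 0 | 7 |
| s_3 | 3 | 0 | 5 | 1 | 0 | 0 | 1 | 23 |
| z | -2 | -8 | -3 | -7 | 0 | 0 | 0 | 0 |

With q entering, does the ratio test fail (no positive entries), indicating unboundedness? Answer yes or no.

Every constraint-row entry in column q is ≤ 0, so increasing q is unbounded.

yes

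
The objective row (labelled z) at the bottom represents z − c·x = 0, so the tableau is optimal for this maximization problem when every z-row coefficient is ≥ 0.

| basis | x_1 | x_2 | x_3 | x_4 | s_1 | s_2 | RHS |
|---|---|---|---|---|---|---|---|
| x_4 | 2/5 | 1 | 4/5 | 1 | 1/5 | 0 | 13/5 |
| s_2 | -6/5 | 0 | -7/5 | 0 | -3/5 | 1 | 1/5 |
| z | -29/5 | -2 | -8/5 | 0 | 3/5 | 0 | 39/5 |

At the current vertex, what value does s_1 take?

0

s_1 is not in the basis, so in the current basic feasible solution s_1 = 0.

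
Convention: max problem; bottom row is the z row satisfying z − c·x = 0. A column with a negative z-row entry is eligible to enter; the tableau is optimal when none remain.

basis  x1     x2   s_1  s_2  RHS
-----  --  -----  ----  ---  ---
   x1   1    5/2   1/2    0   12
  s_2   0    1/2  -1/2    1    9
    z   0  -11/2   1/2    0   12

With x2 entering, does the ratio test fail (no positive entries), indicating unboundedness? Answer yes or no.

no

Column x2 has positive entries in row(s) 1, 2, so the ratio test bounds it — not unbounded.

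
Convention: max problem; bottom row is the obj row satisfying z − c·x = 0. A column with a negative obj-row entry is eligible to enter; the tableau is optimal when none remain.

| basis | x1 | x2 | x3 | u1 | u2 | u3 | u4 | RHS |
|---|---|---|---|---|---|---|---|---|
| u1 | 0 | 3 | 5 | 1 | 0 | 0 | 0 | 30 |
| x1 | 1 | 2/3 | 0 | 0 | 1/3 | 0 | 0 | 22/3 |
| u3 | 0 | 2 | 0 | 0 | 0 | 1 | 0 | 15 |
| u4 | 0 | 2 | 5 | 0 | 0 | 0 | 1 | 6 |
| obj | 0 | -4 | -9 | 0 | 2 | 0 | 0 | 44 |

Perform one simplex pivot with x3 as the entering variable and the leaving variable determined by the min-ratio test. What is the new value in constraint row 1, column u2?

0

Ratio test on column x3 — row 1: 30/5 = 6; row 2: entry 0 ≤ 0; row 3: entry 0 ≤ 0; row 4: 6/5 = 6/5. Minimum is 6/5 at row 4 (u4 leaves); pivot element 5.
Divide row 4 by 5; eliminate column x3 from the other rows.
Row 1 update in column u2: 0 − 5·0 = 0.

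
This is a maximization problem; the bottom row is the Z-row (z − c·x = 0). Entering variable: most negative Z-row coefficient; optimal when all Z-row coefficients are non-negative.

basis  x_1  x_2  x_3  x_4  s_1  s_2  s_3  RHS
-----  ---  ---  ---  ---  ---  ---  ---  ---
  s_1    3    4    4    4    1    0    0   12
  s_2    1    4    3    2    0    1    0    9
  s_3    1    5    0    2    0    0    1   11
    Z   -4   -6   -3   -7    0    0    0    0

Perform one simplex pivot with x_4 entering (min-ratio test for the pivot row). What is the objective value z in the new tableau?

21

Ratio test on column x_4 — row 1: 12/4 = 3; row 2: 9/2 = 9/2; row 3: 11/2 = 11/2. Minimum is 3 at row 1 (s_1 leaves); pivot element 4.
Pivot on row 1; the Z-row RHS becomes 0 − (-7)·3 = 21.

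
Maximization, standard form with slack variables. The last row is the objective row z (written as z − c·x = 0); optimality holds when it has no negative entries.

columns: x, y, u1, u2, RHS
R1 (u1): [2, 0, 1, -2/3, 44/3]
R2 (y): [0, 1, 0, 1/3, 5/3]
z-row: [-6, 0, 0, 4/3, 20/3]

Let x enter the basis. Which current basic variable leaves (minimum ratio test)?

Column x entries and ratios — u1: (44/3)/2 = 22/3; y: 0 ≤ 0, skip.
Smallest ratio is 22/3 in the row of u1, so u1 leaves.

u1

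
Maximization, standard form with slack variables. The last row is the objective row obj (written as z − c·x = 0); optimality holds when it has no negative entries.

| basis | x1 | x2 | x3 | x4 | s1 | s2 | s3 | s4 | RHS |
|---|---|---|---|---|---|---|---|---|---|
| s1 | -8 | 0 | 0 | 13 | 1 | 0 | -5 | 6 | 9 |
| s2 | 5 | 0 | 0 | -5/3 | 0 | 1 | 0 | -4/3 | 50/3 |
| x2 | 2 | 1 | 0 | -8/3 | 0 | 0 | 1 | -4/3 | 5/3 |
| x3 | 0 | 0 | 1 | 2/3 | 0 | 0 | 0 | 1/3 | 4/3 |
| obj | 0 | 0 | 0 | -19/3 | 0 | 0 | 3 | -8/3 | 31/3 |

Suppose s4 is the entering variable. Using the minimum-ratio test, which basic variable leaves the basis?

s1

Column s4 entries and ratios — s1: 9/6 = 3/2; s2: -4/3 ≤ 0, skip; x2: -4/3 ≤ 0, skip; x3: (4/3)/(1/3) = 4.
Smallest ratio is 3/2 in the row of s1, so s1 leaves.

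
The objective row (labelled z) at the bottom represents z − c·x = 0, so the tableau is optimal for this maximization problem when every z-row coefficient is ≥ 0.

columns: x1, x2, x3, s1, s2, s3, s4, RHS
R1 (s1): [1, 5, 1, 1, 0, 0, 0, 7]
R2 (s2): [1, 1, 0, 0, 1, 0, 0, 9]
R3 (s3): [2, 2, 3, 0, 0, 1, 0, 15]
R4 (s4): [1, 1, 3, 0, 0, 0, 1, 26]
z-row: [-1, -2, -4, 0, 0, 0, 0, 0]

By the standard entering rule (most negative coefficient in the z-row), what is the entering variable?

Negative z-row entries: x1: -1, x2: -2, x3: -4.
The most negative is -4 in column x3, so x3 enters.

x3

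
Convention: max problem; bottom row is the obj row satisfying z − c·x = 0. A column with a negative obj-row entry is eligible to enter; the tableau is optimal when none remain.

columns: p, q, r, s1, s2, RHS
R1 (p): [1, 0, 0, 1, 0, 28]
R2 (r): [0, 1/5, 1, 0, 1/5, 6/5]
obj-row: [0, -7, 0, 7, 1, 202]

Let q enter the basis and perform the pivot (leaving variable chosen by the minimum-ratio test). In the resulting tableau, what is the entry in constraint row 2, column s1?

Ratio test on column q — row 1: entry 0 ≤ 0; row 2: (6/5)/(1/5) = 6. Minimum is 6 at row 2 (r leaves); pivot element 1/5.
Divide row 2 by 1/5; eliminate column q from the other rows.
In the new row 2, the s1 entry is the old entry divided by the pivot: 0/(1/5) = 0.

0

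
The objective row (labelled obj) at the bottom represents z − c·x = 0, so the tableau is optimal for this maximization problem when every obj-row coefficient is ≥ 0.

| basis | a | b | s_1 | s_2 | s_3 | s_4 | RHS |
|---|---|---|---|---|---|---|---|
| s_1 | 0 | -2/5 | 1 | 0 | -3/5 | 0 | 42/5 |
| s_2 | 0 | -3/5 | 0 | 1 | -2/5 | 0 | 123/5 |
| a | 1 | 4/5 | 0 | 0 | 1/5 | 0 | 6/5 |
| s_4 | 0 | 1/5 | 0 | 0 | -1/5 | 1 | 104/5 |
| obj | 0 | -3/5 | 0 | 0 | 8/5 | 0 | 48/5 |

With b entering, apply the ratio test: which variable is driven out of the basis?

a

Column b entries and ratios — s_1: -2/5 ≤ 0, skip; s_2: -3/5 ≤ 0, skip; a: (6/5)/(4/5) = 3/2; s_4: (104/5)/(1/5) = 104.
Smallest ratio is 3/2 in the row of a, so a leaves.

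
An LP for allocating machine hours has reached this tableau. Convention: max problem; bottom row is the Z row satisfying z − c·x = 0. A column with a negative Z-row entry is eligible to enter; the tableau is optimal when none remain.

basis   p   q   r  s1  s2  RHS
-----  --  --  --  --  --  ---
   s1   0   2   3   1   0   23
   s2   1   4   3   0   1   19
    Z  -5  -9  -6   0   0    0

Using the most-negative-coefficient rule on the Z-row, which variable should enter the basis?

q

Negative Z-row entries: p: -5, q: -9, r: -6.
The most negative is -9 in column q, so q enters.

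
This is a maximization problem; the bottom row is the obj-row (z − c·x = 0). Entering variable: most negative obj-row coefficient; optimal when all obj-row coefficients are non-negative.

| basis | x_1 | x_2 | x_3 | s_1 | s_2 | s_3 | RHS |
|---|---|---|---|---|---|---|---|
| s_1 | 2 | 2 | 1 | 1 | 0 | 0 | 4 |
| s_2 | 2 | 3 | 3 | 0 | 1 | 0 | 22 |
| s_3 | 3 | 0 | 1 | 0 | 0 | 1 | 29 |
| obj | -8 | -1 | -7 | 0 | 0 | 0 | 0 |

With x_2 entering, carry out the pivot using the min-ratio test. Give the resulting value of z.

2

Ratio test on column x_2 — row 1: 4/2 = 2; row 2: 22/3 = 22/3; row 3: entry 0 ≤ 0. Minimum is 2 at row 1 (s_1 leaves); pivot element 2.
Pivot on row 1; the obj-row RHS becomes 0 − (-1)·2 = 2.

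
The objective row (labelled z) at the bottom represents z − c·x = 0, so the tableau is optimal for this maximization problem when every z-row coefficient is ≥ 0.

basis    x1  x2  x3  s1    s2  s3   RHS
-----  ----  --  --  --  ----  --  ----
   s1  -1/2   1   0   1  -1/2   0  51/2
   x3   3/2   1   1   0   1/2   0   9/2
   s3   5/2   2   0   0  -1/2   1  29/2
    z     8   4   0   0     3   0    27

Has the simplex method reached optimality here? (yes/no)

yes

Every z-row coefficient is ≥ 0, so the tableau is optimal.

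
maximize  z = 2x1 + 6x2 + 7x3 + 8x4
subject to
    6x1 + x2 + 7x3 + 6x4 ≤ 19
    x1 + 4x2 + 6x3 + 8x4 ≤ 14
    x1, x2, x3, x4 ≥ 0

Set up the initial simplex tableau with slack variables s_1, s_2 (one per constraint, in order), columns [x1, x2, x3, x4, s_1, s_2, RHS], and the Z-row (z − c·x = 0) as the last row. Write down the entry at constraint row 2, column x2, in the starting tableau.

4

Constraint 2 has coefficient 4 on x2.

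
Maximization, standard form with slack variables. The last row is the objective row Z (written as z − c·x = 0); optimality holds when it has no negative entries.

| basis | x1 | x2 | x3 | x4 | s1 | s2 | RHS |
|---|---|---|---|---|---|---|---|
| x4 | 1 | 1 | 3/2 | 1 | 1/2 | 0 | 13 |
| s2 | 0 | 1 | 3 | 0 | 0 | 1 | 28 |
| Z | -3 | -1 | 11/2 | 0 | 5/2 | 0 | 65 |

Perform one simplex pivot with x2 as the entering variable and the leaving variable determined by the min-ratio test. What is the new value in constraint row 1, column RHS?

Ratio test on column x2 — row 1: 13/1 = 13; row 2: 28/1 = 28. Minimum is 13 at row 1 (x4 leaves); pivot element 1.
Divide row 1 by 1; eliminate column x2 from the other rows.
In the new row 1, the RHS entry is the old entry divided by the pivot: 13/1 = 13.

13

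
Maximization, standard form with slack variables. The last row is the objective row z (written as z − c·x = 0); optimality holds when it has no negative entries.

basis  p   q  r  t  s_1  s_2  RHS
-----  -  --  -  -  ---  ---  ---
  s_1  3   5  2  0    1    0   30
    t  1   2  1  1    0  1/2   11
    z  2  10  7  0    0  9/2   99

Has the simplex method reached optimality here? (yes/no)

yes

Every z-row coefficient is ≥ 0, so the tableau is optimal.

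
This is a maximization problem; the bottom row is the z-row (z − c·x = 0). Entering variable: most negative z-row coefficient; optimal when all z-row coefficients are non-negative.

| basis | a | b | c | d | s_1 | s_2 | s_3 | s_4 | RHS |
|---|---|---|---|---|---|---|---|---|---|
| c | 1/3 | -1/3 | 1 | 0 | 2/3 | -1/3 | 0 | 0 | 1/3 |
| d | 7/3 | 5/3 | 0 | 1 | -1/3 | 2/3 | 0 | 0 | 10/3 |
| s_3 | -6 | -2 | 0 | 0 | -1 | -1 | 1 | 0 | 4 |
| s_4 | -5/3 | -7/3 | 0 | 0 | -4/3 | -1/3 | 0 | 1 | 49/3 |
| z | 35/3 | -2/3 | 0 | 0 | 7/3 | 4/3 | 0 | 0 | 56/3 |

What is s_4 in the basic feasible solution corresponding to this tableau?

49/3

s_4 is basic (row 4); its value is the RHS of that row, 49/3.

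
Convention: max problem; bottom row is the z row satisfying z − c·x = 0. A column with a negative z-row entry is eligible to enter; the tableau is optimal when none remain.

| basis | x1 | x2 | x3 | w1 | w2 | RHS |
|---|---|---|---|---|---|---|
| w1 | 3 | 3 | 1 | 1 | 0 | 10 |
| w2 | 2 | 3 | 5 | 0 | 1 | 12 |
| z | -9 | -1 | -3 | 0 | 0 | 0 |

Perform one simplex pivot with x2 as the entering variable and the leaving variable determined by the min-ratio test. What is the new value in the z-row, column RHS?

10/3

Ratio test on column x2 — row 1: 10/3 = 10/3; row 2: 12/3 = 4. Minimum is 10/3 at row 1 (w1 leaves); pivot element 3.
Divide row 1 by 3; eliminate column x2 from the other rows.
z-row update in column RHS: 0 − (-1)·(10/3) = 10/3.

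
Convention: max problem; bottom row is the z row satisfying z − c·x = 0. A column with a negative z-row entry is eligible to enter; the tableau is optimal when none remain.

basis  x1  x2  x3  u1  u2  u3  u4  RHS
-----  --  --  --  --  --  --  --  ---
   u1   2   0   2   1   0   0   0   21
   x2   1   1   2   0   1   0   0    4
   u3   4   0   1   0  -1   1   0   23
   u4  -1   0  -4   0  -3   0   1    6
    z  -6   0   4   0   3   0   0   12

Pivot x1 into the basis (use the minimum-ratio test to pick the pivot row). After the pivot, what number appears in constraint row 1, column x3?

-2

Ratio test on column x1 — row 1: 21/2 = 21/2; row 2: 4/1 = 4; row 3: 23/4 = 23/4; row 4: entry -1 ≤ 0. Minimum is 4 at row 2 (x2 leaves); pivot element 1.
Divide row 2 by 1; eliminate column x1 from the other rows.
Row 1 update in column x3: 2 − 2·2 = -2.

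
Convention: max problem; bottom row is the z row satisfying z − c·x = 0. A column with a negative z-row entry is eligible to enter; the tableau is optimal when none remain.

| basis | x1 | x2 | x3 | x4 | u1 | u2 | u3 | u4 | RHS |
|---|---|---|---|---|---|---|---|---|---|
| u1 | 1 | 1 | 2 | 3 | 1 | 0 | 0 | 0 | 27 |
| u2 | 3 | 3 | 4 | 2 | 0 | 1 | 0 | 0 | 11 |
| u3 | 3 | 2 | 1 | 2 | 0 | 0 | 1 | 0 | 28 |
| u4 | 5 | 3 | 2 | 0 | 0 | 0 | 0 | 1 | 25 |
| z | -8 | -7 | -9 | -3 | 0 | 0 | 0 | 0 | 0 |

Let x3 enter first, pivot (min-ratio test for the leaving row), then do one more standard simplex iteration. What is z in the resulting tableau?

Ratio test on column x3 — row 1: 27/2 = 27/2; row 2: 11/4 = 11/4; row 3: 28/1 = 28; row 4: 25/2 = 25/2. Minimum is 11/4 at row 2 (u2 leaves); pivot element 4.
Pivot on row 2; the z-row RHS becomes 0 − (-9)·(11/4) = 99/4.
Next entering variable (most negative z-row entry -5/4): x1.
Ratio test on column x1 — row 1: entry -1/2 ≤ 0; row 2: (11/4)/(3/4) = 11/3; row 3: (101/4)/(9/4) = 101/9; row 4: (39/2)/(7/2) = 39/7. Minimum is 11/3 at row 2 (x3 leaves); pivot element 3/4.
After the second pivot the z-row RHS is 99/4 − (-5/4)·(11/3) = 88/3.

88/3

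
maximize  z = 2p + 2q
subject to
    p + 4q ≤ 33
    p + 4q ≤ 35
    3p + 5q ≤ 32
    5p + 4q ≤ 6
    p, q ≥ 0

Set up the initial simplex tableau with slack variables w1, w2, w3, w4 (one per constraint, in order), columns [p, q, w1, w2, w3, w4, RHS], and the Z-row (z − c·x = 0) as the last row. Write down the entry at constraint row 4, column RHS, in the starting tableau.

6

The RHS of constraint 4 is b_4 = 6.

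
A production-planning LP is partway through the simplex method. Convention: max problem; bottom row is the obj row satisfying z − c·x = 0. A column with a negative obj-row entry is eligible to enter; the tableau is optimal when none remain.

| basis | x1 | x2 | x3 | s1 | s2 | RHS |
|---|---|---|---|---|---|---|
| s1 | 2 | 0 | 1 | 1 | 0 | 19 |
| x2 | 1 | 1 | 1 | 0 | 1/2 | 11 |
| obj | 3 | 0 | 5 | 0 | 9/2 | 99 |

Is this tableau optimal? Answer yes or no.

yes

Every obj-row coefficient is ≥ 0, so the tableau is optimal.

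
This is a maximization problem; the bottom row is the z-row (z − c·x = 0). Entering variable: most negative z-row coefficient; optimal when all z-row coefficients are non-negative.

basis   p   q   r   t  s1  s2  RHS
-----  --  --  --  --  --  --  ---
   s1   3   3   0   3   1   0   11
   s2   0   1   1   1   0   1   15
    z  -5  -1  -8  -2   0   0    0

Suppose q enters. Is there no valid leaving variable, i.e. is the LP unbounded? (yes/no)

no

Column q has positive entries in row(s) 1, 2, so the ratio test bounds it — not unbounded.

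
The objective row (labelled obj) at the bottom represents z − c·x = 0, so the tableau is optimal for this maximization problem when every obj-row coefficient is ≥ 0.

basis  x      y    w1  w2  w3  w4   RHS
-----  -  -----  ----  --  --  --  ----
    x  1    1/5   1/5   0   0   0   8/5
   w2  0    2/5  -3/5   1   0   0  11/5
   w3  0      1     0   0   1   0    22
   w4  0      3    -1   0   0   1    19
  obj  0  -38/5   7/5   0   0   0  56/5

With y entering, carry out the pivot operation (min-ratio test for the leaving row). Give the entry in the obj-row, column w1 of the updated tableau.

Ratio test on column y — row 1: (8/5)/(1/5) = 8; row 2: (11/5)/(2/5) = 11/2; row 3: 22/1 = 22; row 4: 19/3 = 19/3. Minimum is 11/2 at row 2 (w2 leaves); pivot element 2/5.
Divide row 2 by 2/5; eliminate column y from the other rows.
obj-row update in column w1: 7/5 − (-38/5)·(-3/2) = -10.

-10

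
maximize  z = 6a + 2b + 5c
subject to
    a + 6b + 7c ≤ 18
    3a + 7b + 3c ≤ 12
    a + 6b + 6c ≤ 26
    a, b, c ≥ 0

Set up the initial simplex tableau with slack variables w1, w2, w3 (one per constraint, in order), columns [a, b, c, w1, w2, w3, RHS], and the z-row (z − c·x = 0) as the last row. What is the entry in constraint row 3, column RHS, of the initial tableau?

The RHS of constraint 3 is b_3 = 26.

26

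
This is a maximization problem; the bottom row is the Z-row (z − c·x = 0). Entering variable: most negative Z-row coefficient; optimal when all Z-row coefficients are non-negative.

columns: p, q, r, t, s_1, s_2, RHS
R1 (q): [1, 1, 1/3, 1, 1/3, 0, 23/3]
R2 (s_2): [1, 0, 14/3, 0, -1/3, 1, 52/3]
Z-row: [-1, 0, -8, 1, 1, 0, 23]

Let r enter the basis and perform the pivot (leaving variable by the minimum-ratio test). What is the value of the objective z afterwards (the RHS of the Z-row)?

369/7

Ratio test on column r — row 1: (23/3)/(1/3) = 23; row 2: (52/3)/(14/3) = 26/7. Minimum is 26/7 at row 2 (s_2 leaves); pivot element 14/3.
Pivot on row 2; the Z-row RHS becomes 23 − (-8)·(26/7) = 369/7.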